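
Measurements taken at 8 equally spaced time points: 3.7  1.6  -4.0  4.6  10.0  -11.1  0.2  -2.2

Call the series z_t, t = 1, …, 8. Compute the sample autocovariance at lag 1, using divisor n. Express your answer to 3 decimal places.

Mean z̄ = (3.7 + 1.6 − 4.0 + 4.6 + 10.0 − 11.1 + 0.2 − 2.2)/8 = 0.3500
Deviations: 3.3500, 1.2500, -4.3500, 4.2500, 9.6500, -11.4500, -0.1500, -2.5500
Σ_{t=1}^{7}(z_t−z̄)(z_{t+1}−z̄) = -87.1175
γ_1 = -87.1175 / 8 = -10.890

-10.890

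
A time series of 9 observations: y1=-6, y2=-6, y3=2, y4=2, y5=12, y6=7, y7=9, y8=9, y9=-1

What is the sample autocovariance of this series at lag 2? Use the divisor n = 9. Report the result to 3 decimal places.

Mean ȳ = (-6 − 6 + 2 + 2 + 12 + 7 + 9 + 9 − 1)/9 = 3.1111
Σ_{t=1}^{7}(y_t−ȳ)(y_{t+2}−ȳ) = 57.0864
γ_2 = 57.0864 / 9 = 6.343

6.343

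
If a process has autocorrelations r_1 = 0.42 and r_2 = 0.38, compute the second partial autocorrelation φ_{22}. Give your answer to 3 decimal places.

0.247

φ_{22} = (r_2 − r_1²) / (1 − r_1²)
r_1² = (0.42)² = 0.1764
Numerator = 0.38 − 0.1764 = 0.2036; denominator = 1 − 0.1764 = 0.8236
φ_{22} = 0.2036 / 0.8236 = 0.247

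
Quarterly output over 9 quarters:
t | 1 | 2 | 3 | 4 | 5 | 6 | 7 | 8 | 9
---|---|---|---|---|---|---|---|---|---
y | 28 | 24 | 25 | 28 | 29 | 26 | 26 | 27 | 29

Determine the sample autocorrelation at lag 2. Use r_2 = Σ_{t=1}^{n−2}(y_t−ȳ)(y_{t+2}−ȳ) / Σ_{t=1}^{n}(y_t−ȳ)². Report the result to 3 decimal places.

-0.568

Mean ȳ = (28 + 24 + 25 + 28 + 29 + 26 + 26 + 27 + 29)/9 = 26.8889
Numerator Σ_{t=1}^{7}(y_t−ȳ)(y_{t+2}−ȳ) = -14.1358
Denominator Σ(y_t−ȳ)² = 24.8889
r_2 = -14.1358 / 24.8889 = -0.568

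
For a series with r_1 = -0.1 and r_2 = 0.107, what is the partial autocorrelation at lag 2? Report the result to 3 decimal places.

0.098

φ_{22} = (r_2 − r_1²) / (1 − r_1²)
r_1² = (-0.1)² = 0.01
Numerator = 0.107 − 0.0100 = 0.0970; denominator = 1 − 0.0100 = 0.9900
φ_{22} = 0.0970 / 0.9900 = 0.098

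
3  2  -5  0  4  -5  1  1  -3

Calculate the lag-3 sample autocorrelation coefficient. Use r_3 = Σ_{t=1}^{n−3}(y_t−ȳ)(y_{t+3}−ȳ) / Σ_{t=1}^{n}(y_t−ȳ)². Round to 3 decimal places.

Mean ȳ = (3 + 2 − 5 + 0 + 4 − 5 + 1 + 1 − 3)/9 = -0.2222
Numerator Σ_{t=1}^{6}(y_t−ȳ)(y_{t+3}−ȳ) = 51.6296
Denominator Σ(y_t−ȳ)² = 89.5556
r_3 = 51.6296 / 89.5556 = 0.577

0.577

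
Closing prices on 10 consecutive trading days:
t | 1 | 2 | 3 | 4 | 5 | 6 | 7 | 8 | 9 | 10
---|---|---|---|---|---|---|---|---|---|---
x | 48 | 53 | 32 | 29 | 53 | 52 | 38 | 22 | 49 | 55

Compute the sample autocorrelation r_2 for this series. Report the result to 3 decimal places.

Mean x̄ = (48 + 53 + 32 + 29 + 53 + 52 + 38 + 22 + 49 + 55)/10 = 43.1000
Numerator Σ_{t=1}^{8}(x_t−x̄)(x_{t+2}−x̄) = -948.8200
Denominator Σ(x_t−x̄)² = 1268.9000
r_2 = -948.8200 / 1268.9000 = -0.748

-0.748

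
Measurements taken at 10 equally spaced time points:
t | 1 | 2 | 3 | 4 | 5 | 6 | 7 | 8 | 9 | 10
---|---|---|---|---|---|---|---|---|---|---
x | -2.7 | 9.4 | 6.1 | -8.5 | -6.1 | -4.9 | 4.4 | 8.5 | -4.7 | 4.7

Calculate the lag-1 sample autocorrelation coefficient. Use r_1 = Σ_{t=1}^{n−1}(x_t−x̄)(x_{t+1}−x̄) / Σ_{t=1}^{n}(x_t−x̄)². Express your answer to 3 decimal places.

0.032

Mean x̄ = (-2.7 + 9.4 + 6.1 − 8.5 − 6.1 − 4.9 + 4.4 + 8.5 − 4.7 + 4.7)/10 = 0.6200
Numerator Σ_{t=1}^{9}(x_t−x̄)(x_{t+1}−x̄) = 12.6616
Denominator Σ(x_t−x̄)² = 398.2760
r_1 = 12.6616 / 398.2760 = 0.032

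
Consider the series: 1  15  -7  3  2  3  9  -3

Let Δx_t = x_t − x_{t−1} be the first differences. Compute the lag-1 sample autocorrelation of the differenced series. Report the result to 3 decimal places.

First differences Δx: 14, -22, 10, -1, 1, 6, -12
Mean of differences = -0.5714
Numerator Σ(Δx_t−Δx̄)(Δx_{t+1}−Δx̄) = -608.7551
Denominator Σ(Δx_t−Δx̄)² = 959.7143
r_1(Δx) = -608.7551 / 959.7143 = -0.634

-0.634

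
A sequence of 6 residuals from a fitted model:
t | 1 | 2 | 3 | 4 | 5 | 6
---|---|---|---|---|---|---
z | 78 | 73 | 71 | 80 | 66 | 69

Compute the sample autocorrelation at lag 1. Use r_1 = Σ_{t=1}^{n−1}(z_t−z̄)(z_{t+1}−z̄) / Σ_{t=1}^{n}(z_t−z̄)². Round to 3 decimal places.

Mean z̄ = (78 + 73 + 71 + 80 + 66 + 69)/6 = 72.8333
Deviations from mean: 5.1667, 0.1667, -1.8333, 7.1667, -6.8333, -3.8333
Numerator Σ_{t=1}^{5}(z_t−z̄)(z_{t+1}−z̄) = -35.3611
Denominator Σ(z_t−z̄)² = 142.8333
r_1 = -35.3611 / 142.8333 = -0.248

-0.248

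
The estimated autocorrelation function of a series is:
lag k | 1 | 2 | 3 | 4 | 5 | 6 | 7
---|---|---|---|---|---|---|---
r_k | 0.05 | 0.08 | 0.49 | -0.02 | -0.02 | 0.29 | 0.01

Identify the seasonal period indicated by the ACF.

The largest autocorrelation is r_3 = 0.49, with a weaker echo at lag 6 (0.29); the remaining lags stay at or below 0.08.
The dominant spike at lag 3 indicates a seasonal period of 3.

3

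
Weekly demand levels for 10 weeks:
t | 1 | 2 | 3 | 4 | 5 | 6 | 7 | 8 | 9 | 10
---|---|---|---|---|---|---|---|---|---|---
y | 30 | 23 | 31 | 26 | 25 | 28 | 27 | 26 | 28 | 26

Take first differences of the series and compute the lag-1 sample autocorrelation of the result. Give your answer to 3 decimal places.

First differences Δy: -7, 8, -5, -1, 3, -1, -1, 2, -2
Mean of differences = -0.4444
Numerator Σ(Δy_t−Δȳ)(Δy_{t+1}−Δȳ) = -99.9753
Denominator Σ(Δy_t−Δȳ)² = 156.2222
r_1(Δy) = -99.9753 / 156.2222 = -0.640

-0.640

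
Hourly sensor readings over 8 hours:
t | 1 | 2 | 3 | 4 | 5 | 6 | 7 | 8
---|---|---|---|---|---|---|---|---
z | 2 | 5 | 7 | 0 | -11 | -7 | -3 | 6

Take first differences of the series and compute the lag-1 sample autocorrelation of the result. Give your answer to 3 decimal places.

0.277

First differences Δz: 3, 2, -7, -11, 4, 4, 9
Mean of differences = 0.5714
Numerator Σ(Δz_t−Δz̄)(Δz_{t+1}−Δz̄) = 81.2449
Denominator Σ(Δz_t−Δz̄)² = 293.7143
r_1(Δz) = 81.2449 / 293.7143 = 0.277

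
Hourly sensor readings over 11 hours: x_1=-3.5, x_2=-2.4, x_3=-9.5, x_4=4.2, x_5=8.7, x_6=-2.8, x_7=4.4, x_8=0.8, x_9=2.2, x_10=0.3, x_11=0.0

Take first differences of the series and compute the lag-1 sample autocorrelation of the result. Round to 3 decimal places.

First differences Δx: 1.1, -7.1, 13.7, 4.5, -11.5, 7.2, -3.6, 1.4, -1.9, -0.3
Mean of differences = 0.3500
Numerator Σ(Δx_t−Δx̄)(Δx_{t+1}−Δx̄) = -212.0975
Denominator Σ(Δx_t−Δx̄)² = 461.0450
r_1(Δx) = -212.0975 / 461.0450 = -0.460

-0.460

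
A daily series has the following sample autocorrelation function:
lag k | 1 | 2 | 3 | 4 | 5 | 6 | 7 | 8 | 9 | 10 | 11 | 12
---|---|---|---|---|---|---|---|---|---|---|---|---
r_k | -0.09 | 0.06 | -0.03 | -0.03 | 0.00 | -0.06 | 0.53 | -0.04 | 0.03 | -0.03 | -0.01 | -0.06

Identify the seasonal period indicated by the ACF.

7

The largest autocorrelation is r_7 = 0.53; the remaining lags stay at or below 0.06.
The dominant spike at lag 7 indicates a seasonal period of 7.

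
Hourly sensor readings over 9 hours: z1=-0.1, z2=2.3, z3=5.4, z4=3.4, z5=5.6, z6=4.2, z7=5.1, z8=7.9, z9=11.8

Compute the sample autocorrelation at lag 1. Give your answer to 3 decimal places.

0.334

Mean z̄ = (-0.1 + 2.3 + 5.4 + 3.4 + 5.6 + 4.2 + 5.1 + 7.9 + 11.8)/9 = 5.0667
Numerator Σ_{t=1}^{8}(z_t−z̄)(z_{t+1}−z̄) = 30.6089
Denominator Σ(z_t−z̄)² = 91.6400
r_1 = 30.6089 / 91.6400 = 0.334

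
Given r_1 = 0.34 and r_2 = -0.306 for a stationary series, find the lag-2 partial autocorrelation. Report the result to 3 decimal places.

-0.477

φ_{22} = (r_2 − r_1²) / (1 − r_1²)
r_1² = (0.34)² = 0.1156
Numerator = -0.306 − 0.1156 = -0.4216; denominator = 1 − 0.1156 = 0.8844
φ_{22} = -0.4216 / 0.8844 = -0.477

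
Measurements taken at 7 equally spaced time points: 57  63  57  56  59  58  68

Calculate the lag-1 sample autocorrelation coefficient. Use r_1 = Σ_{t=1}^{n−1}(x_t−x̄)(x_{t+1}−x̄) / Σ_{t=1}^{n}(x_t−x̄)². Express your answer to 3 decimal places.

-0.162

Mean x̄ = (57 + 63 + 57 + 56 + 59 + 58 + 68)/7 = 59.7143
Deviations from mean: -2.7143, 3.2857, -2.7143, -3.7143, -0.7143, -1.7143, 8.2857
Numerator Σ_{t=1}^{6}(x_t−x̄)(x_{t+1}−x̄) = -18.0816
Denominator Σ(x_t−x̄)² = 111.4286
r_1 = -18.0816 / 111.4286 = -0.162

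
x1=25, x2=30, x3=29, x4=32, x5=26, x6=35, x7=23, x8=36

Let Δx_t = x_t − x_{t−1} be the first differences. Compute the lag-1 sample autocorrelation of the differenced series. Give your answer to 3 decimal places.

-0.749

First differences Δx: 5, -1, 3, -6, 9, -12, 13
Mean of differences = 1.5714
Numerator Σ(Δx_t−Δx̄)(Δx_{t+1}−Δx̄) = -335.4694
Denominator Σ(Δx_t−Δx̄)² = 447.7143
r_1(Δx) = -335.4694 / 447.7143 = -0.749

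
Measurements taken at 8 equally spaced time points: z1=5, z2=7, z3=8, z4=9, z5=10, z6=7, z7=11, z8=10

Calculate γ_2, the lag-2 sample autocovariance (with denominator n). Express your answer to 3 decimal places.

Mean z̄ = (5 + 7 + 8 + 9 + 10 + 7 + 11 + 10)/8 = 8.3750
Deviations: -3.3750, -1.3750, -0.3750, 0.6250, 1.6250, -1.3750, 2.6250, 1.6250
Σ_{t=1}^{6}(z_t−z̄)(z_{t+2}−z̄) = 0.9688
γ_2 = 0.9688 / 8 = 0.121

0.121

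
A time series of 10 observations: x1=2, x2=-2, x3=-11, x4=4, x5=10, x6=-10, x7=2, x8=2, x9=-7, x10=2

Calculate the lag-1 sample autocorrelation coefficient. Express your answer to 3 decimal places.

-0.351

Mean x̄ = (2 − 2 − 11 + 4 + 10 − 10 + 2 + 2 − 7 + 2)/10 = -0.8000
Numerator Σ_{t=1}^{9}(x_t−x̄)(x_{t+1}−x̄) = -140.2400
Denominator Σ(x_t−x̄)² = 399.6000
r_1 = -140.2400 / 399.6000 = -0.351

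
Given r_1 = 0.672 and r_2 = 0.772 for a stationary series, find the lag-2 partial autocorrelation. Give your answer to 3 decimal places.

φ_{22} = (r_2 − r_1²) / (1 − r_1²)
r_1² = (0.672)² = 0.451584
Numerator = 0.772 − 0.4516 = 0.3204; denominator = 1 − 0.4516 = 0.5484
φ_{22} = 0.3204 / 0.5484 = 0.584

0.584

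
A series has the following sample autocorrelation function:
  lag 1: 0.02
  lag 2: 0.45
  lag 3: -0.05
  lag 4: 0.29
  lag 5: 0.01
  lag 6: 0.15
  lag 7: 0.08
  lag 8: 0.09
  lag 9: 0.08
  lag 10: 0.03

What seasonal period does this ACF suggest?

2

The largest autocorrelation is r_2 = 0.45, with weaker echoes at lags 4 (0.29) and 6 (0.15); the remaining lags stay at or below 0.09.
The dominant spike at lag 2 indicates a seasonal period of 2.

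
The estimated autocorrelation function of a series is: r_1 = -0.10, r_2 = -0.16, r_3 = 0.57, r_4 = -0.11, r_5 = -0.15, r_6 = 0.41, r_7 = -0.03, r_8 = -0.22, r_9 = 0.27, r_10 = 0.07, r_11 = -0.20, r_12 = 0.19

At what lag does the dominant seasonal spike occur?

The largest autocorrelation is r_3 = 0.57, with weaker echoes at lags 6 (0.41), 9 (0.27) and 12 (0.19); the remaining lags stay at or below 0.07.
The dominant spike at lag 3 indicates a seasonal period of 3.

3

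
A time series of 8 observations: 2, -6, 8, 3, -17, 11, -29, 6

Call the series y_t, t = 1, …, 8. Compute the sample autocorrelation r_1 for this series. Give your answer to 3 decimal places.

Mean ȳ = (2 − 6 + 8 + 3 − 17 + 11 − 29 + 6)/8 = -2.7500
Deviations from mean: 4.7500, -3.2500, 10.7500, 5.7500, -14.2500, 13.7500, -26.2500, 8.7500
Numerator Σ_{t=1}^{7}(y_t−ȳ)(y_{t+1}−ȳ) = -857.0625
Denominator Σ(y_t−ȳ)² = 1339.5000
r_1 = -857.0625 / 1339.5000 = -0.640

-0.640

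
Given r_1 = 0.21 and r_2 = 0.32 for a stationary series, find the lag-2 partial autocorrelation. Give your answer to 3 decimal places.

φ_{22} = (r_2 − r_1²) / (1 − r_1²)
r_1² = (0.21)² = 0.0441
Numerator = 0.32 − 0.0441 = 0.2759; denominator = 1 − 0.0441 = 0.9559
φ_{22} = 0.2759 / 0.9559 = 0.289

0.289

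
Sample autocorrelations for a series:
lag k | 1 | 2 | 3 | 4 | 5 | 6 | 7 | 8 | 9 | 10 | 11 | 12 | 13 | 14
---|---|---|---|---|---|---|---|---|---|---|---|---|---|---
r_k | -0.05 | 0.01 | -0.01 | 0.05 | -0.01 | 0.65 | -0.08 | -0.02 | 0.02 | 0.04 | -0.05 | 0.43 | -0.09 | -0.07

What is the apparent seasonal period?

The largest autocorrelation is r_6 = 0.65, with a weaker echo at lag 12 (0.43); the remaining lags stay at or below 0.05.
The dominant spike at lag 6 indicates a seasonal period of 6.

6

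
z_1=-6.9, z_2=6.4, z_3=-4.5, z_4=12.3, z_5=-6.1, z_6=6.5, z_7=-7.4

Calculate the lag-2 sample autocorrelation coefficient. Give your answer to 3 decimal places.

0.665

Mean z̄ = (-6.9 + 6.4 − 4.5 + 12.3 − 6.1 + 6.5 − 7.4)/7 = 0.0429
Deviations from mean: -6.9429, 6.3571, -4.5429, 12.2571, -6.1429, 6.4571, -7.4429
Σ(z_t−z̄)(z_{t+2}−z̄) = (31.5404) + (77.9204) + (27.9061) + (79.1461) + (45.7204) = 262.2335
Denominator Σ(z_t−z̄)² = 394.3171
r_2 = 262.2335 / 394.3171 = 0.665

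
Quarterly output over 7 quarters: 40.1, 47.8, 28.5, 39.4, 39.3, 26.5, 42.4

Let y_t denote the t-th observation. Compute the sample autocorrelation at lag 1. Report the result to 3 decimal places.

-0.440

Mean ȳ = (40.1 + 47.8 + 28.5 + 39.4 + 39.3 + 26.5 + 42.4)/7 = 37.7143
Deviations from mean: 2.3857, 10.0857, -9.2143, 1.6857, 1.5857, -11.2143, 4.6857
Σ(y_t−ȳ)(y_{t+1}−ȳ) = (24.0616) + (-92.9327) + (-15.5327) + (2.6731) + (-17.7827) + (-52.5469) = -152.0602
Denominator Σ(y_t−ȳ)² = 345.3886
r_1 = -152.0602 / 345.3886 = -0.440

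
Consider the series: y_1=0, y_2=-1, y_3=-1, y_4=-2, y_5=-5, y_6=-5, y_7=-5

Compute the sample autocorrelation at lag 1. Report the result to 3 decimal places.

0.599

Mean ȳ = (0 − 1 − 1 − 2 − 5 − 5 − 5)/7 = -2.7143
Deviations from mean: 2.7143, 1.7143, 1.7143, 0.7143, -2.2857, -2.2857, -2.2857
Σ(y_t−ȳ)(y_{t+1}−ȳ) = (4.6531) + (2.9388) + (1.2245) + (-1.6327) + (5.2245) + (5.2245) = 17.6327
Denominator Σ(y_t−ȳ)² = 29.4286
r_1 = 17.6327 / 29.4286 = 0.599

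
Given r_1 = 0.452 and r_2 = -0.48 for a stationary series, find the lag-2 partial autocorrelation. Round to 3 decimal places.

φ_{22} = (r_2 − r_1²) / (1 − r_1²)
r_1² = (0.452)² = 0.204304
Numerator = -0.48 − 0.2043 = -0.6843; denominator = 1 − 0.2043 = 0.7957
φ_{22} = -0.6843 / 0.7957 = -0.860

-0.860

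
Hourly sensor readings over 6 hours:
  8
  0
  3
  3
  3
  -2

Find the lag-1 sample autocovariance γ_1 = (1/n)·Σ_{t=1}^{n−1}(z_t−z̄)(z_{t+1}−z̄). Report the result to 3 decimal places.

-2.792

Mean z̄ = (8 + 0 + 3 + 3 + 3 − 2)/6 = 2.5000
Deviations: 5.5000, -2.5000, 0.5000, 0.5000, 0.5000, -4.5000
Σ_{t=1}^{5}(z_t−z̄)(z_{t+1}−z̄) = -16.7500
γ_1 = -16.7500 / 6 = -2.792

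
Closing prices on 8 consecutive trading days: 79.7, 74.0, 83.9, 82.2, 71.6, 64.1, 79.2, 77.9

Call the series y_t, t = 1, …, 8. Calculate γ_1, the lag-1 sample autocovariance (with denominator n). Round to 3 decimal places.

2.388

Mean ȳ = (79.7 + 74.0 + 83.9 + 82.2 + 71.6 + 64.1 + 79.2 + 77.9)/8 = 76.5750
Deviations: 3.1250, -2.5750, 7.3250, 5.6250, -4.9750, -12.4750, 2.6250, 1.3250
Σ_{t=1}^{7}(y_t−ȳ)(y_{t+1}−ȳ) = 19.1044
γ_1 = 19.1044 / 8 = 2.388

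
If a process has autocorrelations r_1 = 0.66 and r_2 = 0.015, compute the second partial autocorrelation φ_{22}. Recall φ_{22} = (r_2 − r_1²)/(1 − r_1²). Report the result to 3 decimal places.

φ_{22} = (r_2 − r_1²) / (1 − r_1²)
r_1² = (0.66)² = 0.4356
Numerator = 0.015 − 0.4356 = -0.4206; denominator = 1 − 0.4356 = 0.5644
φ_{22} = -0.4206 / 0.5644 = -0.745

-0.745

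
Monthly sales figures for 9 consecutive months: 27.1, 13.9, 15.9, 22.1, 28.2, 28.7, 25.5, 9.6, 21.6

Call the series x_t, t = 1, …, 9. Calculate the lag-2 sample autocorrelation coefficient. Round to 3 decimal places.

Mean x̄ = (27.1 + 13.9 + 15.9 + 22.1 + 28.2 + 28.7 + 25.5 + 9.6 + 21.6)/9 = 21.4000
Σ(x_t−x̄)(x_{t+2}−x̄) = (-31.3500) + (-5.2500) + (-37.4000) + (5.1100) + (27.8800) + (-86.1400) + (0.8200) = -126.3300
Denominator Σ(x_t−x̄)² = 375.1000
r_2 = -126.3300 / 375.1000 = -0.337

-0.337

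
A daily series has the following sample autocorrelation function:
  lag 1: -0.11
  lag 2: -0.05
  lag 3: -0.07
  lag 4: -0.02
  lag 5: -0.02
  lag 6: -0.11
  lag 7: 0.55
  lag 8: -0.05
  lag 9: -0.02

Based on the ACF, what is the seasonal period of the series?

The largest autocorrelation is r_7 = 0.55; the remaining lags stay at or below -0.02.
The dominant spike at lag 7 indicates a seasonal period of 7.

7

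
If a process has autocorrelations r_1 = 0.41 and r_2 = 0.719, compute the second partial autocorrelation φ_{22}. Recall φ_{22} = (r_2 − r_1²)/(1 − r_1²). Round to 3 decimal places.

φ_{22} = (r_2 − r_1²) / (1 − r_1²)
r_1² = (0.41)² = 0.1681
Numerator = 0.719 − 0.1681 = 0.5509; denominator = 1 − 0.1681 = 0.8319
φ_{22} = 0.5509 / 0.8319 = 0.662

0.662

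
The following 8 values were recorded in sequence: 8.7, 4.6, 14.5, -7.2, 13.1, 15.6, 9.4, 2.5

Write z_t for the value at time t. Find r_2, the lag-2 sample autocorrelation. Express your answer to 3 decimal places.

Mean z̄ = (8.7 + 4.6 + 14.5 − 7.2 + 13.1 + 15.6 + 9.4 + 2.5)/8 = 7.6500
Σ(z_t−z̄)(z_{t+2}−z̄) = (7.1925) + (45.2925) + (37.3325) + (-118.0575) + (9.5375) + (-40.9425) = -59.6450
Denominator Σ(z_t−z̄)² = 400.3400
r_2 = -59.6450 / 400.3400 = -0.149

-0.149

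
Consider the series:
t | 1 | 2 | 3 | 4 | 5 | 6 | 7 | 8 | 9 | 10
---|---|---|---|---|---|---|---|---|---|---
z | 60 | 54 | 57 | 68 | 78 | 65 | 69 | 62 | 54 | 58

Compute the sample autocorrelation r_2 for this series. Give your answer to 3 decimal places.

Mean z̄ = (60 + 54 + 57 + 68 + 78 + 65 + 69 + 62 + 54 + 58)/10 = 62.5000
Numerator Σ_{t=1}^{8}(z_t−z̄)(z_{t+2}−z̄) = -58.0000
Denominator Σ(z_t−z̄)² = 520.5000
r_2 = -58.0000 / 520.5000 = -0.111

-0.111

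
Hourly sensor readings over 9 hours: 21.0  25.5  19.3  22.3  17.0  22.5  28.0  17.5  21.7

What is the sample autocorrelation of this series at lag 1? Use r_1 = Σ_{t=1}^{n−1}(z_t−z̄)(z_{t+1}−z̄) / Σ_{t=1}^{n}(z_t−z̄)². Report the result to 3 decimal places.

Mean z̄ = (21.0 + 25.5 + 19.3 + 22.3 + 17.0 + 22.5 + 28.0 + 17.5 + 21.7)/9 = 21.6444
Numerator Σ_{t=1}^{8}(z_t−z̄)(z_{t+1}−z̄) = -41.2120
Denominator Σ(z_t−z̄)² = 101.0822
r_1 = -41.2120 / 101.0822 = -0.408

-0.408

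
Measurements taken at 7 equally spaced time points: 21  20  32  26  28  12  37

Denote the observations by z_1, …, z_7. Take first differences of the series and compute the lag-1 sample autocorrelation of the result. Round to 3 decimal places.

-0.502

First differences Δz: -1, 12, -6, 2, -16, 25
Mean of differences = 2.6667
Numerator Σ(Δz_t−Δz̄)(Δz_{t+1}−Δz̄) = -513.7778
Denominator Σ(Δz_t−Δz̄)² = 1023.3333
r_1(Δz) = -513.7778 / 1023.3333 = -0.502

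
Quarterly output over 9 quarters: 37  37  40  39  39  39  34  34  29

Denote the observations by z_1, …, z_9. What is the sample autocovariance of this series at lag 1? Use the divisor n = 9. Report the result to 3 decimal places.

4.706

Mean z̄ = (37 + 37 + 40 + 39 + 39 + 39 + 34 + 34 + 29)/9 = 36.4444
Σ_{t=1}^{8}(z_t−z̄)(z_{t+1}−z̄) = 42.3580
γ_1 = 42.3580 / 9 = 4.706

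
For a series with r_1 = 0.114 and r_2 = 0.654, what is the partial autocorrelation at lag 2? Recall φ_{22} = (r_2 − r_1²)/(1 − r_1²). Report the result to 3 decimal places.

φ_{22} = (r_2 − r_1²) / (1 − r_1²)
r_1² = (0.114)² = 0.012996
Numerator = 0.654 − 0.0130 = 0.6410; denominator = 1 − 0.0130 = 0.9870
φ_{22} = 0.6410 / 0.9870 = 0.649

0.649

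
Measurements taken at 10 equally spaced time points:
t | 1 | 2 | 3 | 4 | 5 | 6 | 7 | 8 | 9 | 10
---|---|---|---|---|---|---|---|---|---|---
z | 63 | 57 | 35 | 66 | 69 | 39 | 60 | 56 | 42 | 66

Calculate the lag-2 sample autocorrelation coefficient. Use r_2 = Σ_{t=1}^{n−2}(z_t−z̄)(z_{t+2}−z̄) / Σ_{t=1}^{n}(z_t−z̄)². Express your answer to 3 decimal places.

-0.437

Mean z̄ = (63 + 57 + 35 + 66 + 69 + 39 + 60 + 56 + 42 + 66)/10 = 55.3000
Numerator Σ_{t=1}^{8}(z_t−z̄)(z_{t+2}−z̄) = -592.6800
Denominator Σ(z_t−z̄)² = 1356.1000
r_2 = -592.6800 / 1356.1000 = -0.437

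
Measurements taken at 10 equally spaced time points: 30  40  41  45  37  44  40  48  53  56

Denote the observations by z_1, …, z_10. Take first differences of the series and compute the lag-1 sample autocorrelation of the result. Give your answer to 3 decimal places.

-0.465

First differences Δz: 10, 1, 4, -8, 7, -4, 8, 5, 3
Mean of differences = 2.8889
Numerator Σ(Δz_t−Δz̄)(Δz_{t+1}−Δz̄) = -124.9012
Denominator Σ(Δz_t−Δz̄)² = 268.8889
r_1(Δz) = -124.9012 / 268.8889 = -0.465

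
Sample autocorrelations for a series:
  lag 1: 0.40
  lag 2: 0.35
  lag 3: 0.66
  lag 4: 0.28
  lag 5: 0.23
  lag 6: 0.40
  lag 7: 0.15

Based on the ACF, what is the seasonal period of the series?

3

The largest autocorrelation is r_3 = 0.66; the remaining lags stay at or below 0.40. The elevated value at lag 1 (0.40), dropping to 0.35 at lag 2, reflects decaying short-term dependence rather than seasonality.
The dominant spike at lag 3 indicates a seasonal period of 3.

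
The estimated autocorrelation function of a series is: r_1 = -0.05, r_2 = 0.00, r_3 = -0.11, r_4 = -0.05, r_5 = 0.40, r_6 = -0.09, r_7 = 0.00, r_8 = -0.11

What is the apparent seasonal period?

The largest autocorrelation is r_5 = 0.40; the remaining lags stay at or below 0.00.
The dominant spike at lag 5 indicates a seasonal period of 5.

5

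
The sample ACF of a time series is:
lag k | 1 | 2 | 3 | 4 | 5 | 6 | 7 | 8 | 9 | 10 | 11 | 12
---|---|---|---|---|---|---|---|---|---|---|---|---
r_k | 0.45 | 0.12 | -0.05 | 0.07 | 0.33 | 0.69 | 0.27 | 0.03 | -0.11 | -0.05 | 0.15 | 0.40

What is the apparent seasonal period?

The largest autocorrelation is r_6 = 0.69; the remaining lags stay at or below 0.45. The elevated value at lag 1 (0.45), dropping to 0.12 at lag 2, reflects decaying short-term dependence rather than seasonality.
The dominant spike at lag 6 indicates a seasonal period of 6.

6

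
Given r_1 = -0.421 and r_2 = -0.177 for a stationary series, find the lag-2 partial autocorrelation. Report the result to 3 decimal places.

φ_{22} = (r_2 − r_1²) / (1 − r_1²)
r_1² = (-0.421)² = 0.177241
Numerator = -0.177 − 0.1772 = -0.3542; denominator = 1 − 0.1772 = 0.8228
φ_{22} = -0.3542 / 0.8228 = -0.431

-0.431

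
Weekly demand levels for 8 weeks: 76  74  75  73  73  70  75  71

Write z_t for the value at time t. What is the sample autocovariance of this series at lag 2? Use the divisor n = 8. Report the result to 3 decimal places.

1.512

Mean z̄ = (76 + 74 + 75 + 73 + 73 + 70 + 75 + 71)/8 = 73.3750
Deviations: 2.6250, 0.6250, 1.6250, -0.3750, -0.3750, -3.3750, 1.6250, -2.3750
Σ_{t=1}^{6}(z_t−z̄)(z_{t+2}−z̄) = 12.0938
γ_2 = 12.0938 / 8 = 1.512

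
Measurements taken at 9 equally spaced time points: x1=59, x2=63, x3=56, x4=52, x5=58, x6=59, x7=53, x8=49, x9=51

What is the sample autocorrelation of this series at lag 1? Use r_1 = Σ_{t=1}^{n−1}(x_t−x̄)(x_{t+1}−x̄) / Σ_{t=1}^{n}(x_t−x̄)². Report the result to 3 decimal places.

Mean x̄ = (59 + 63 + 56 + 52 + 58 + 59 + 53 + 49 + 51)/9 = 55.5556
Numerator Σ_{t=1}^{8}(x_t−x̄)(x_{t+1}−x̄) = 64.9136
Denominator Σ(x_t−x̄)² = 168.2222
r_1 = 64.9136 / 168.2222 = 0.386

0.386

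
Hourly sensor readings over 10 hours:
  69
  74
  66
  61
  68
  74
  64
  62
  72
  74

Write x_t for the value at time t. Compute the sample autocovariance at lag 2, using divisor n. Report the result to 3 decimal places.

Mean x̄ = (69 + 74 + 66 + 61 + 68 + 74 + 64 + 62 + 72 + 74)/10 = 68.4000
Σ_{t=1}^{8}(x_t−x̄)(x_{t+2}−x̄) = -169.1200
γ_2 = -169.1200 / 10 = -16.912

-16.912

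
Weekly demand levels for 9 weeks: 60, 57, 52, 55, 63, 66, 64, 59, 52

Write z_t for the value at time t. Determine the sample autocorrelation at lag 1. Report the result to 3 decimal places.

0.423

Mean z̄ = (60 + 57 + 52 + 55 + 63 + 66 + 64 + 59 + 52)/9 = 58.6667
Numerator Σ_{t=1}^{8}(z_t−z̄)(z_{t+1}−z̄) = 87.8889
Denominator Σ(z_t−z̄)² = 208.0000
r_1 = 87.8889 / 208.0000 = 0.423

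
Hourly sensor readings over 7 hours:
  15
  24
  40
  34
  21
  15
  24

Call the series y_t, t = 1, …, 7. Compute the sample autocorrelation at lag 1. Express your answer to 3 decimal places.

Mean ȳ = (15 + 24 + 40 + 34 + 21 + 15 + 24)/7 = 24.7143
Σ(y_t−ȳ)(y_{t+1}−ȳ) = (6.9388) + (-10.9184) + (141.9388) + (-34.4898) + (36.0816) + (6.9388) = 146.4898
Denominator Σ(y_t−ȳ)² = 523.4286
r_1 = 146.4898 / 523.4286 = 0.280

0.280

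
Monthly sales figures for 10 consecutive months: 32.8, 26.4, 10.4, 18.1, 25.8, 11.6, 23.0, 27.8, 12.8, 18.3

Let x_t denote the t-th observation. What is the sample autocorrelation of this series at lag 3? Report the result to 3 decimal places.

0.358

Mean x̄ = (32.8 + 26.4 + 10.4 + 18.1 + 25.8 + 11.6 + 23.0 + 27.8 + 12.8 + 18.3)/10 = 20.7000
Σ(x_t−x̄)(x_{t+3}−x̄) = (-31.4600) + (29.0700) + (93.7300) + (-5.9800) + (36.2100) + (71.8900) + (-5.5200) = 187.9400
Denominator Σ(x_t−x̄)² = 524.4400
r_3 = 187.9400 / 524.4400 = 0.358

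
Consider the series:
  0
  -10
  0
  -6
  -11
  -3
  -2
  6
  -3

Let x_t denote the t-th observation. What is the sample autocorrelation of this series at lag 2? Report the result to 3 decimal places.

-0.016

Mean x̄ = (0 − 10 + 0 − 6 − 11 − 3 − 2 + 6 − 3)/9 = -3.2222
Numerator Σ_{t=1}^{7}(x_t−x̄)(x_{t+2}−x̄) = -3.6543
Denominator Σ(x_t−x̄)² = 221.5556
r_2 = -3.6543 / 221.5556 = -0.016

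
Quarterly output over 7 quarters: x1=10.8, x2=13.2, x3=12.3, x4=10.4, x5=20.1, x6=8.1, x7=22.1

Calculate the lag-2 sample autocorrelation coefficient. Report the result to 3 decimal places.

Mean x̄ = (10.8 + 13.2 + 12.3 + 10.4 + 20.1 + 8.1 + 22.1)/7 = 13.8571
Deviations from mean: -3.0571, -0.6571, -1.5571, -3.4571, 6.2429, -5.7571, 8.2429
Σ(x_t−x̄)(x_{t+2}−x̄) = (4.7604) + (2.2718) + (-9.7210) + (19.9033) + (51.4590) = 68.6735
Denominator Σ(x_t−x̄)² = 164.2171
r_2 = 68.6735 / 164.2171 = 0.418

0.418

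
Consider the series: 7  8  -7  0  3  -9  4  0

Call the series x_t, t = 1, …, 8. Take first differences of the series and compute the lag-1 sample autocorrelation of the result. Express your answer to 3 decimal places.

First differences Δx: 1, -15, 7, 3, -12, 13, -4
Mean of differences = -1.0000
Numerator Σ(Δx_t−Δx̄)(Δx_{t+1}−Δx̄) = -348.0000
Denominator Σ(Δx_t−Δx̄)² = 606.0000
r_1(Δx) = -348.0000 / 606.0000 = -0.574

-0.574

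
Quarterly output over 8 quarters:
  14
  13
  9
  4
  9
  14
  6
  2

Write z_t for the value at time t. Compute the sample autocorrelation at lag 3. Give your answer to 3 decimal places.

-0.072

Mean z̄ = (14 + 13 + 9 + 4 + 9 + 14 + 6 + 2)/8 = 8.8750
Deviations from mean: 5.1250, 4.1250, 0.1250, -4.8750, 0.1250, 5.1250, -2.8750, -6.8750
Numerator Σ_{t=1}^{5}(z_t−z̄)(z_{t+3}−z̄) = -10.6719
Denominator Σ(z_t−z̄)² = 148.8750
r_3 = -10.6719 / 148.8750 = -0.072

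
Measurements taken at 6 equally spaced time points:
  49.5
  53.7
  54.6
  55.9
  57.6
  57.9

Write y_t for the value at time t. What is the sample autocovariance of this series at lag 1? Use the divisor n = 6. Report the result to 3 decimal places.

2.902

Mean ȳ = (49.5 + 53.7 + 54.6 + 55.9 + 57.6 + 57.9)/6 = 54.8667
Deviations: -5.3667, -1.1667, -0.2667, 1.0333, 2.7333, 3.0333
Σ_{t=1}^{5}(y_t−ȳ)(y_{t+1}−ȳ) = 17.4122
γ_1 = 17.4122 / 6 = 2.902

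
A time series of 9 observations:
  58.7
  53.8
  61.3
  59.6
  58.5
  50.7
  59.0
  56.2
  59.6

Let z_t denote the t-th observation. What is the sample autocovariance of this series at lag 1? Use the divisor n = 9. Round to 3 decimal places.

-3.349

Mean z̄ = (58.7 + 53.8 + 61.3 + 59.6 + 58.5 + 50.7 + 59.0 + 56.2 + 59.6)/9 = 57.4889
Σ_{t=1}^{8}(z_t−z̄)(z_{t+1}−z̄) = -30.1379
γ_1 = -30.1379 / 9 = -3.349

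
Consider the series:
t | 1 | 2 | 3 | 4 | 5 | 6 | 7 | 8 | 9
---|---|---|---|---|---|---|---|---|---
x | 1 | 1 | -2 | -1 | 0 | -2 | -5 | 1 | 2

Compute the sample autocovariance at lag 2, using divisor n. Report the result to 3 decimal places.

-2.130

Mean x̄ = (1 + 1 − 2 − 1 + 0 − 2 − 5 + 1 + 2)/9 = -0.5556
Σ_{t=1}^{7}(x_t−x̄)(x_{t+2}−x̄) = -19.1728
γ_2 = -19.1728 / 9 = -2.130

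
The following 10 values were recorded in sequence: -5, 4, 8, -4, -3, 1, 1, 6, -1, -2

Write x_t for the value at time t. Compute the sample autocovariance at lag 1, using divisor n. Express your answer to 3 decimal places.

-1.425

Mean x̄ = (-5 + 4 + 8 − 4 − 3 + 1 + 1 + 6 − 1 − 2)/10 = 0.5000
Σ_{t=1}^{9}(x_t−x̄)(x_{t+1}−x̄) = -14.2500
γ_1 = -14.2500 / 10 = -1.425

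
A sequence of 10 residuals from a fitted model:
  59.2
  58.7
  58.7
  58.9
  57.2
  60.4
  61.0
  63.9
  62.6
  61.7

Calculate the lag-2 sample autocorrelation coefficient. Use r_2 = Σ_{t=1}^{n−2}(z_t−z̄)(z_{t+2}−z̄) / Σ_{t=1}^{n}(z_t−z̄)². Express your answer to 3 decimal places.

0.351

Mean z̄ = (59.2 + 58.7 + 58.7 + 58.9 + 57.2 + 60.4 + 61.0 + 63.9 + 62.6 + 61.7)/10 = 60.2300
Numerator Σ_{t=1}^{8}(z_t−z̄)(z_{t+2}−z̄) = 13.5312
Denominator Σ(z_t−z̄)² = 38.5610
r_2 = 13.5312 / 38.5610 = 0.351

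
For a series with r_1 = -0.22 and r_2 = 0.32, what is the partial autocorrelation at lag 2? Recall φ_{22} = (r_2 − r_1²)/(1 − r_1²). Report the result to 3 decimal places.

0.285

φ_{22} = (r_2 − r_1²) / (1 − r_1²)
r_1² = (-0.22)² = 0.0484
Numerator = 0.32 − 0.0484 = 0.2716; denominator = 1 − 0.0484 = 0.9516
φ_{22} = 0.2716 / 0.9516 = 0.285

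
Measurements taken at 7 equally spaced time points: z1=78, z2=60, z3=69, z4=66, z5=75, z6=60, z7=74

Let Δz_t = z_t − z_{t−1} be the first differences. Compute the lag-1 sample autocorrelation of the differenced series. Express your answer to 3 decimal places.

-0.615

First differences Δz: -18, 9, -3, 9, -15, 14
Mean of differences = -0.6667
Numerator Σ(Δz_t−Δz̄)(Δz_{t+1}−Δz̄) = -561.4444
Denominator Σ(Δz_t−Δz̄)² = 913.3333
r_1(Δz) = -561.4444 / 913.3333 = -0.615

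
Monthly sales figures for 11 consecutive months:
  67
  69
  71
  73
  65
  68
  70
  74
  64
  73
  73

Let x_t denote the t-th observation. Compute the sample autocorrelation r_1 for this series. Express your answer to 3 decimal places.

-0.287

Mean x̄ = (67 + 69 + 71 + 73 + 65 + 68 + 70 + 74 + 64 + 73 + 73)/11 = 69.7273
Numerator Σ_{t=1}^{10}(x_t−x̄)(x_{t+1}−x̄) = -33.8926
Denominator Σ(x_t−x̄)² = 118.1818
r_1 = -33.8926 / 118.1818 = -0.287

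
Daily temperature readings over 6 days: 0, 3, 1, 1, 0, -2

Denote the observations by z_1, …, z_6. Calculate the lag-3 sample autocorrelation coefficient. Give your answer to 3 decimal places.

-0.204

Mean z̄ = (0 + 3 + 1 + 1 + 0 − 2)/6 = 0.5000
Deviations from mean: -0.5000, 2.5000, 0.5000, 0.5000, -0.5000, -2.5000
Numerator Σ_{t=1}^{3}(z_t−z̄)(z_{t+3}−z̄) = -2.7500
Denominator Σ(z_t−z̄)² = 13.5000
r_3 = -2.7500 / 13.5000 = -0.204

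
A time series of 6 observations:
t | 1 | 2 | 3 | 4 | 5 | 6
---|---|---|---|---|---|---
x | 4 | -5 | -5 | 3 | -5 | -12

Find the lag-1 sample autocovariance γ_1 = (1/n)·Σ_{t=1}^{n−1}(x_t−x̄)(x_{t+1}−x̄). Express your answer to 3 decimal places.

-2.685

Mean x̄ = (4 − 5 − 5 + 3 − 5 − 12)/6 = -3.3333
Deviations: 7.3333, -1.6667, -1.6667, 6.3333, -1.6667, -8.6667
Σ_{t=1}^{5}(x_t−x̄)(x_{t+1}−x̄) = -16.1111
γ_1 = -16.1111 / 6 = -2.685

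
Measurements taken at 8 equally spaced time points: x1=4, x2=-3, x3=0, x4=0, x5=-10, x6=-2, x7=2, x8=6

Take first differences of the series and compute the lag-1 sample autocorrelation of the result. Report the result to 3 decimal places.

-0.215

First differences Δx: -7, 3, 0, -10, 8, 4, 4
Mean of differences = 0.2857
Numerator Σ(Δx_t−Δx̄)(Δx_{t+1}−Δx̄) = -54.5102
Denominator Σ(Δx_t−Δx̄)² = 253.4286
r_1(Δx) = -54.5102 / 253.4286 = -0.215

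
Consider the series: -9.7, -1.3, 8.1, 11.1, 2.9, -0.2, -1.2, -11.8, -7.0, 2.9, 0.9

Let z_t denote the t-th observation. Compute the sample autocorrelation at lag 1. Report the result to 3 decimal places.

0.418

Mean z̄ = (-9.7 − 1.3 + 8.1 + 11.1 + 2.9 − 0.2 − 1.2 − 11.8 − 7.0 + 2.9 + 0.9)/11 = -0.4818
Numerator Σ_{t=1}^{10}(z_t−z̄)(z_{t+1}−z̄) = 204.3642
Denominator Σ(z_t−z̄)² = 489.3964
r_1 = 204.3642 / 489.3964 = 0.418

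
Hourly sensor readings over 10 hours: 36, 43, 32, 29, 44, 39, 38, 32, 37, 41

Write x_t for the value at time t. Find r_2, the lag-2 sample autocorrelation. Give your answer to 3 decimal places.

-0.526

Mean x̄ = (36 + 43 + 32 + 29 + 44 + 39 + 38 + 32 + 37 + 41)/10 = 37.1000
Numerator Σ_{t=1}^{8}(x_t−x̄)(x_{t+2}−x̄) = -116.2200
Denominator Σ(x_t−x̄)² = 220.9000
r_2 = -116.2200 / 220.9000 = -0.526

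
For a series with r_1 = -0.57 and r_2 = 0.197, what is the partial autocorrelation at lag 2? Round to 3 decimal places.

φ_{22} = (r_2 − r_1²) / (1 − r_1²)
r_1² = (-0.57)² = 0.3249
Numerator = 0.197 − 0.3249 = -0.1279; denominator = 1 − 0.3249 = 0.6751
φ_{22} = -0.1279 / 0.6751 = -0.189

-0.189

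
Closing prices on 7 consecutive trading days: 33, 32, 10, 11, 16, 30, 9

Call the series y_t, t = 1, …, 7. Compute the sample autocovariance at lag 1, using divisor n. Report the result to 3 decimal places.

1.732

Mean ȳ = (33 + 32 + 10 + 11 + 16 + 30 + 9)/7 = 20.1429
Σ_{t=1}^{6}(y_t−ȳ)(y_{t+1}−ȳ) = 12.1224
γ_1 = 12.1224 / 7 = 1.732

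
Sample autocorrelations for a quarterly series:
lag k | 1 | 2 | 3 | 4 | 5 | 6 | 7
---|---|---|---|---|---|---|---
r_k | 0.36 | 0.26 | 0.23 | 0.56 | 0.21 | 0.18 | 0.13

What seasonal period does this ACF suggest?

4

The largest autocorrelation is r_4 = 0.56; the remaining lags stay at or below 0.36. The elevated value at lag 1 (0.36), dropping to 0.26 at lag 2, reflects decaying short-term dependence rather than seasonality.
The dominant spike at lag 4 indicates a seasonal period of 4.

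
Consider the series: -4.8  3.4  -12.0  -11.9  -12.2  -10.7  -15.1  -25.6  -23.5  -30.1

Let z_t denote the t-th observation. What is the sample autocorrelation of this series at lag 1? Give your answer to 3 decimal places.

Mean z̄ = (-4.8 + 3.4 − 12.0 − 11.9 − 12.2 − 10.7 − 15.1 − 25.6 − 23.5 − 30.1)/10 = -14.2500
Numerator Σ_{t=1}^{9}(z_t−z̄)(z_{t+1}−z̄) = 482.1175
Denominator Σ(z_t−z̄)² = 894.5450
r_1 = 482.1175 / 894.5450 = 0.539

0.539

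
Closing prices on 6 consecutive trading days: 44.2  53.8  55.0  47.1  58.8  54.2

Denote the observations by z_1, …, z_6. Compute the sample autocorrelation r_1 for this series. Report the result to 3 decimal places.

Mean z̄ = (44.2 + 53.8 + 55.0 + 47.1 + 58.8 + 54.2)/6 = 52.1833
Deviations from mean: -7.9833, 1.6167, 2.8167, -5.0833, 6.6167, 2.0167
Σ(z_t−z̄)(z_{t+1}−z̄) = (-12.9064) + (4.5536) + (-14.3181) + (-33.6347) + (13.3436) = -42.9619
Denominator Σ(z_t−z̄)² = 147.9683
r_1 = -42.9619 / 147.9683 = -0.290

-0.290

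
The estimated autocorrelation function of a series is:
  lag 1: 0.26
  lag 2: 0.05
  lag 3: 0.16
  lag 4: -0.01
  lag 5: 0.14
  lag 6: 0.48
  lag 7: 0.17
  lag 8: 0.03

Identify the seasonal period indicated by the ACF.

The largest autocorrelation is r_6 = 0.48; the remaining lags stay at or below 0.26. The elevated value at lag 1 (0.26), dropping to 0.05 at lag 2, reflects decaying short-term dependence rather than seasonality.
The dominant spike at lag 6 indicates a seasonal period of 6.

6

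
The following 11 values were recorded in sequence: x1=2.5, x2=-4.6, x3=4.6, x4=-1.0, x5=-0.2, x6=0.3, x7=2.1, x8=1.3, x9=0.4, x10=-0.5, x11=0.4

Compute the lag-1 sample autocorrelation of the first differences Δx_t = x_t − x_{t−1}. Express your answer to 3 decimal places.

First differences Δx: -7.1, 9.2, -5.6, 0.8, 0.5, 1.8, -0.8, -0.9, -0.9, 0.9
Mean of differences = -0.2100
Numerator Σ(Δx_t−Δx̄)(Δx_{t+1}−Δx̄) = -119.9231
Denominator Σ(Δx_t−Δx̄)² = 173.1690
r_1(Δx) = -119.9231 / 173.1690 = -0.693

-0.693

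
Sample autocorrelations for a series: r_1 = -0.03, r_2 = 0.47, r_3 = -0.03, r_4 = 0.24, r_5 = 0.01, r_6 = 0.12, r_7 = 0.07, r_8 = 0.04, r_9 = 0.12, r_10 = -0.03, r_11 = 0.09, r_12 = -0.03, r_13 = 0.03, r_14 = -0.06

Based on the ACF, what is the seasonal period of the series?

2

The largest autocorrelation is r_2 = 0.47, with a weaker echo at lag 4 (0.24); the remaining lags stay at or below 0.12.
The dominant spike at lag 2 indicates a seasonal period of 2.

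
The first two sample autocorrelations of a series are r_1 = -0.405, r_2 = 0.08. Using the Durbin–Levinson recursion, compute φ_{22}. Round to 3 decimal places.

-0.101

φ_{22} = (r_2 − r_1²) / (1 − r_1²)
r_1² = (-0.405)² = 0.164025
Numerator = 0.08 − 0.1640 = -0.0840; denominator = 1 − 0.1640 = 0.8360
φ_{22} = -0.0840 / 0.8360 = -0.101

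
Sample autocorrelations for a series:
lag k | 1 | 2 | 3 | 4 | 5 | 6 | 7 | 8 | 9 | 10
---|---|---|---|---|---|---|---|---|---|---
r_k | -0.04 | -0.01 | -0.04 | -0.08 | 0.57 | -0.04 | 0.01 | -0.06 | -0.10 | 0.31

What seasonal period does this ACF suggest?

The largest autocorrelation is r_5 = 0.57, with a weaker echo at lag 10 (0.31); the remaining lags stay at or below 0.01.
The dominant spike at lag 5 indicates a seasonal period of 5.

5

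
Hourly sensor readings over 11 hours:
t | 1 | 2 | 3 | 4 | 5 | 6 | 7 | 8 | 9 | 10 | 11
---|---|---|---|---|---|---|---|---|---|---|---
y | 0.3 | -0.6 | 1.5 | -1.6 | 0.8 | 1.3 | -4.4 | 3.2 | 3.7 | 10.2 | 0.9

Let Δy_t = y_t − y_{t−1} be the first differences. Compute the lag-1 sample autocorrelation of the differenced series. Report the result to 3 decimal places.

-0.479

First differences Δy: -0.9, 2.1, -3.1, 2.4, 0.5, -5.7, 7.6, 0.5, 6.5, -9.3
Mean of differences = 0.0600
Numerator Σ(Δy_t−Δȳ)(Δy_{t+1}−Δȳ) = -114.8616
Denominator Σ(Δy_t−Δȳ)² = 240.0440
r_1(Δy) = -114.8616 / 240.0440 = -0.479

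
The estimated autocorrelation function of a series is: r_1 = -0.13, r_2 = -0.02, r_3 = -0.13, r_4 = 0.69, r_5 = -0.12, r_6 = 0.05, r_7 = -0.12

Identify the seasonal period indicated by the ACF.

4

The largest autocorrelation is r_4 = 0.69; the remaining lags stay at or below 0.05.
The dominant spike at lag 4 indicates a seasonal period of 4.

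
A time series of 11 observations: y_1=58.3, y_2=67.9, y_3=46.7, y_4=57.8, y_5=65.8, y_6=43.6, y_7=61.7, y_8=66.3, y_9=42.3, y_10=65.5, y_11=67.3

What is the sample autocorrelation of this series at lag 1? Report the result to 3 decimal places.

Mean ȳ = (58.3 + 67.9 + 46.7 + 57.8 + 65.8 + 43.6 + 61.7 + 66.3 + 42.3 + 65.5 + 67.3)/11 = 58.4727
Numerator Σ_{t=1}^{10}(y_t−ȳ)(y_{t+1}−ȳ) = -419.5435
Denominator Σ(y_t−ȳ)² = 963.3818
r_1 = -419.5435 / 963.3818 = -0.435

-0.435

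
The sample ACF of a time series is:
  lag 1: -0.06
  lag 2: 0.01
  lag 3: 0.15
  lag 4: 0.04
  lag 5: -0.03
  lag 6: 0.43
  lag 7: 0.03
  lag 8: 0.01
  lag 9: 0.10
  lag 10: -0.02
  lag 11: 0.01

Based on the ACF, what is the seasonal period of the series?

The largest autocorrelation is r_6 = 0.43; the remaining lags stay at or below 0.15.
The dominant spike at lag 6 indicates a seasonal period of 6.

6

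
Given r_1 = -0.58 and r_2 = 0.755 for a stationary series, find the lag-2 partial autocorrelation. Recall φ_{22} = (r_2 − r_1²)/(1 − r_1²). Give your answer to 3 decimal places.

0.631

φ_{22} = (r_2 − r_1²) / (1 − r_1²)
r_1² = (-0.58)² = 0.3364
Numerator = 0.755 − 0.3364 = 0.4186; denominator = 1 − 0.3364 = 0.6636
φ_{22} = 0.4186 / 0.6636 = 0.631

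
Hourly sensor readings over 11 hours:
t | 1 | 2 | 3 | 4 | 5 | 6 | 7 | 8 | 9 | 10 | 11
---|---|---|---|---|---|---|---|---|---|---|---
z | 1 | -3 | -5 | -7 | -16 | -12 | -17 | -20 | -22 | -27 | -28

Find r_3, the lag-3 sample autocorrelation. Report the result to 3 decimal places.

0.207

Mean z̄ = (1 − 3 − 5 − 7 − 16 − 12 − 17 − 20 − 22 − 27 − 28)/11 = -14.1818
Numerator Σ_{t=1}^{8}(z_t−z̄)(z_{t+3}−z̄) = 198.5372
Denominator Σ(z_t−z̄)² = 957.6364
r_3 = 198.5372 / 957.6364 = 0.207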